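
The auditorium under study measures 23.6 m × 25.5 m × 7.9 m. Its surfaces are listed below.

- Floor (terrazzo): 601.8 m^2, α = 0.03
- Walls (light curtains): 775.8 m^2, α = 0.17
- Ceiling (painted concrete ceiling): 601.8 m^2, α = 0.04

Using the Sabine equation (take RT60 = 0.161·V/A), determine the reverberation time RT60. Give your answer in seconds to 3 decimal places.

Summing Sᵢαᵢ: 18.054 + 131.886 + 24.072 → A = 174.012 sabins.
Volume V = 23.6 × 25.5 × 7.9 = 4754.22 m³.
Sabine: RT60 = 0.161 × 4754.22 / 174.012 = 4.399 s.

4.399 seconds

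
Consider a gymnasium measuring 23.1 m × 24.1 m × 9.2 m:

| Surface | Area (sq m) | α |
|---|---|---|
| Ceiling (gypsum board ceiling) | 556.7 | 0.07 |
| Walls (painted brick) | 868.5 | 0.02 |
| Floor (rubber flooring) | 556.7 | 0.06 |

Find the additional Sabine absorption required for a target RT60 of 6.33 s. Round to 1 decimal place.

Equivalent absorption area: A₁ = 556.7×0.07 + 868.5×0.02 + 556.7×0.06 = 89.741 sq m.
For T = 6.33 s, need A₂ = 0.161·V/T = 0.161·5121.732/6.33 = 130.268 sabins.
ΔA = A₂ − A₁ = 130.268 − 89.741 = 40.5 sabins.

40.5 sabins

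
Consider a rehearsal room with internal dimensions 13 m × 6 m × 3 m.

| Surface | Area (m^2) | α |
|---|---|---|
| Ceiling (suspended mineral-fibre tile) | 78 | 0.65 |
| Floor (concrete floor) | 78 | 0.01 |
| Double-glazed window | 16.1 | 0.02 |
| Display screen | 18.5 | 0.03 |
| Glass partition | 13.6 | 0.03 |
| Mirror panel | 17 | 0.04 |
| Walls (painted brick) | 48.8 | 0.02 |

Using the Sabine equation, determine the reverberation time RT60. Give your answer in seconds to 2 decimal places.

Summing Sᵢαᵢ: 50.700 + 0.780 + 0.322 + 0.555 + 0.408 + 0.680 + 0.976 → A = 54.421 sabins.
Volume V = 13 × 6 × 3 = 234 m³.
Sabine: RT60 = 0.161 × 234 / 54.421 = 0.69 s.

0.69 seconds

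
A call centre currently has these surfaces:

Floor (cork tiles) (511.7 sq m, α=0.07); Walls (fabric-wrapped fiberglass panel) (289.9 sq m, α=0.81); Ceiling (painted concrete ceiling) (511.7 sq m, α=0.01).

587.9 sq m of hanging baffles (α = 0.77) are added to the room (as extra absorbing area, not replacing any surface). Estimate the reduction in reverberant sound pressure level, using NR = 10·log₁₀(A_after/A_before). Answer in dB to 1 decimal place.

Equivalent absorption area: A_before = 511.7×0.07 + 289.9×0.81 + 511.7×0.01 = 275.755 sq m.
Treatment contributes 587.9·0.77 = 452.683 sabins.
A_after = 275.755 + 452.683 = 728.438 sabins.
NR = 10·log₁₀(728.438/275.755) = 4.2 dB.

4.2 dB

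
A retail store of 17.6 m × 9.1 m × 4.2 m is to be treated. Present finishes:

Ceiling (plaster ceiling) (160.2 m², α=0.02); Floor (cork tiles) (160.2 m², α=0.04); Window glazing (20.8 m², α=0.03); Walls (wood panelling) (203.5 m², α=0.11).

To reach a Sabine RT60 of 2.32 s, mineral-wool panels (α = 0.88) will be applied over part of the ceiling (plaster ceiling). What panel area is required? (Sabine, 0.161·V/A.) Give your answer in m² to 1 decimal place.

16.3

A₁ = Σ Sᵢαᵢ = 160.2×0.02 + 160.2×0.04 + 20.8×0.03 + 203.5×0.11 = 32.621 sabins.
V = 672.672 m³. Target absorption A₂ = 0.161 × 672.672 / 2.32 = 46.681 sabins.
Absorption to add: 46.681 − 32.621 = 14.060 sabins.
Each m² of panel replacing the ceiling (plaster ceiling) adds (0.88 − 0.02) = 0.86 sabins.
Area = ΔA/Δα = 14.060/0.86 = 16.3 m².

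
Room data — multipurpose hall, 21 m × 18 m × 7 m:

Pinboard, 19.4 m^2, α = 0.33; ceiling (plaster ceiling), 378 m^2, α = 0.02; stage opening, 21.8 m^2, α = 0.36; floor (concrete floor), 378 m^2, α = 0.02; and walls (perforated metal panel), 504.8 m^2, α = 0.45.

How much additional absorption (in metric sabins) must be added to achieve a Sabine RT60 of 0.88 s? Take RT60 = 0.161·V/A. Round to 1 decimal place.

227.6 sabins

Summing Sᵢαᵢ: 6.402 + 7.560 + 7.848 + 7.560 + 227.160 → A₁ = 256.530 sabins.
For T = 0.88 s, need A₂ = 0.161·V/T = 0.161·2646/0.88 = 484.098 sabins.
ΔA = A₂ − A₁ = 484.098 − 256.530 = 227.6 sabins.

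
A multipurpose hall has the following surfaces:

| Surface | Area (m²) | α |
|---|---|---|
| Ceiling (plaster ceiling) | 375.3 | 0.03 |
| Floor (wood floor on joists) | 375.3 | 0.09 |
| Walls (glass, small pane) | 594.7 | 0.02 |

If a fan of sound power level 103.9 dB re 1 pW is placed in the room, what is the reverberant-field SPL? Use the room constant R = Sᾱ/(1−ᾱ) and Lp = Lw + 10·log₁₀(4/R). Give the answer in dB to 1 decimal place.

92.2 dB

Σ(Sᵢαᵢ) = 375.3·0.03 + 375.3·0.09 + 594.7·0.02 = 56.930; total area S = 1345.3 m².
ᾱ = 56.930/1345.3 = 0.0423; R = Sᾱ/(1−ᾱ) = 56.930/(1−0.0423) = 59.445 m².
Lp = Lw + 10 log₁₀(4/R) = 103.9 -11.72 = 92.2 dB.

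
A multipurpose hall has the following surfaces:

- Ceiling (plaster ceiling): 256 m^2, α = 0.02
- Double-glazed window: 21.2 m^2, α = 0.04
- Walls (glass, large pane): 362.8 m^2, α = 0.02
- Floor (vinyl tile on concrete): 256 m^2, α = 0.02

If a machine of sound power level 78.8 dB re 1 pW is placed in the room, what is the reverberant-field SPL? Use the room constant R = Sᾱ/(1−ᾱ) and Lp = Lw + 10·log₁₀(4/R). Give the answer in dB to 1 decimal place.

A = 18.344 sabins; S = 896.0 m^2.
ᾱ = 0.0205, so room constant R = A/(1−ᾱ) = 18.728 m^2.
Lp = 78.8 + 10·log₁₀(4/18.728) = 78.8 + (-6.70) = 72.1 dB.

72.1 dB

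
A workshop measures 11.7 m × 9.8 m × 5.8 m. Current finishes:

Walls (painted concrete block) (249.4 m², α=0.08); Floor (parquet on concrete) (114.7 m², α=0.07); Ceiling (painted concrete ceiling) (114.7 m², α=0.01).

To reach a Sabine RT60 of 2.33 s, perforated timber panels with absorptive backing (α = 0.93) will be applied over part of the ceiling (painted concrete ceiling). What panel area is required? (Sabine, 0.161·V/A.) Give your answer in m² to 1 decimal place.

A₁ = Σ Sᵢαᵢ = 249.4·0.08 + 114.7·0.07 + 114.7·0.01 = 29.128 sabins.
Required A₂ = 0.161·665.028/2.33 = 45.953 sabins.
ΔA needed = 45.953 − 29.128 = 16.825 sabins.
Net gain per m²: Δα = 0.93 − 0.01 = 0.92.
Panel area = 16.825 / 0.92 = 18.3 m².

18.3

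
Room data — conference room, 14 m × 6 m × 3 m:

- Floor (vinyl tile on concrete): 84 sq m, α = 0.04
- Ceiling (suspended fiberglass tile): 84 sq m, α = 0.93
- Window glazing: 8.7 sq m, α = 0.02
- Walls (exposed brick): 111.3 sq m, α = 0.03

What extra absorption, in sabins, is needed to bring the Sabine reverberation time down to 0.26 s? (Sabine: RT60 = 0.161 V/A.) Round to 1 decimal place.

Total absorption A₁ = 84·0.04 + 84·0.93 + 8.7·0.02 + 111.3·0.03
  = 3.360 + 78.120 + 0.174 + 3.339 = 84.993 sq m sabins.
Target A₂ = 0.161·252/0.26 = 156.046 sabins (V = 252 m³).
Additional absorption ΔA = 156.046 − 84.993 = 71.1 sabins.

71.1 sabins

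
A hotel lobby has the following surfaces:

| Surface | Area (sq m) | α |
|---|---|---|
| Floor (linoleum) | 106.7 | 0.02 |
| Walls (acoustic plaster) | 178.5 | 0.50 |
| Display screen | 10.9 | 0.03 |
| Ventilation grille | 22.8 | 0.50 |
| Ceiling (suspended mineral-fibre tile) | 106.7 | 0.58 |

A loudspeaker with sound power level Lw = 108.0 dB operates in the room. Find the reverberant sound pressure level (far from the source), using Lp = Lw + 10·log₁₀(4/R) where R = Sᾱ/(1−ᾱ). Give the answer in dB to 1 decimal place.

A = 164.997 sabins; S = 425.6 sq m.
ᾱ = 164.997/425.6 = 0.3877; R = Sᾱ/(1−ᾱ) = 164.997/(1−0.3877) = 269.471 sq m.
Lp = Lw + 10 log₁₀(4/R) = 108.0 -18.28 = 89.7 dB.

89.7 dB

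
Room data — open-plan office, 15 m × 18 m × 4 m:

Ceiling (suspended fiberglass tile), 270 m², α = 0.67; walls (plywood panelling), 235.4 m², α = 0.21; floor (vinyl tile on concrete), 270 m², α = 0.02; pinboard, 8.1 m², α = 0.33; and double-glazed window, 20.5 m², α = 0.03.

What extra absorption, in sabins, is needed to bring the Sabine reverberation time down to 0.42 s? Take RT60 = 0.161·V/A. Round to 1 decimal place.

Total absorption A₁ = 270*0.67 + 235.4*0.21 + 270*0.02 + 8.1*0.33 + 20.5*0.03
  = 180.900 + 49.434 + 5.400 + 2.673 + 0.615 = 239.022 m² sabins.
V = 1080 m³. Required absorption A₂ = 0.161 × 1080 / 0.42 = 414.000 sabins.
Shortfall: 414.000 − 239.022 = 175.0 sabins.

175.0 sabins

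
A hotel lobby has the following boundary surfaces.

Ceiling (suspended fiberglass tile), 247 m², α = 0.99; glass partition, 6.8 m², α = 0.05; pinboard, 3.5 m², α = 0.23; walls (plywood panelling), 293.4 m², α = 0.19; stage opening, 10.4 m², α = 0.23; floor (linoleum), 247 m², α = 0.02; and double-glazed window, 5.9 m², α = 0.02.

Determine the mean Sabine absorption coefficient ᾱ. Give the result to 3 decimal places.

0.379

Total surface area S = 814.0 m².
Σ(Sᵢαᵢ) = 247×0.99 + 6.8×0.05 + 3.5×0.23 + 293.4×0.19 + 10.4×0.23 + 247×0.02 + 5.9×0.02 = 308.871.
ᾱ = A/S = 0.379.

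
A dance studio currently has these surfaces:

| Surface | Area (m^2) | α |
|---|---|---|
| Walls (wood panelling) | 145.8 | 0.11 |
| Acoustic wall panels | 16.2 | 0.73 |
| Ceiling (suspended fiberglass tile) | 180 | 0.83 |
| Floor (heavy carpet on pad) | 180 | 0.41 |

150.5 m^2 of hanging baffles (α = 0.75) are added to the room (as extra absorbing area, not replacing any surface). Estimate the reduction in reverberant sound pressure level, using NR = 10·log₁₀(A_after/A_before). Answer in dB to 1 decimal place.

A_before = Σ Sᵢαᵢ = 145.8·0.11 + 16.2·0.73 + 180·0.83 + 180·0.41 = 251.064 sabins.
Treatment contributes 150.5·0.75 = 112.875 sabins.
A_after = 251.064 + 112.875 = 363.939 sabins.
Reduction = 10 log₁₀(A_after/A_before) = 10 log₁₀(1.4496) = 1.6 dB.

1.6 dB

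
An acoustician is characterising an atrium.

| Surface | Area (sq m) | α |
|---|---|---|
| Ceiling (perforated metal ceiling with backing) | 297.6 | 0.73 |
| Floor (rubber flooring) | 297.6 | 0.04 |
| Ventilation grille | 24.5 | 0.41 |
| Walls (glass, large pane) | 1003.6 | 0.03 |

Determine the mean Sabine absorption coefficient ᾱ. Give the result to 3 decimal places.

Total surface area S = 1623.3 sq m.
A = 297.6×0.73 + 297.6×0.04 + 24.5×0.41 + 1003.6×0.03 = 269.305 sabins.
ᾱ = 269.305 / 1623.3 = 0.166.

0.166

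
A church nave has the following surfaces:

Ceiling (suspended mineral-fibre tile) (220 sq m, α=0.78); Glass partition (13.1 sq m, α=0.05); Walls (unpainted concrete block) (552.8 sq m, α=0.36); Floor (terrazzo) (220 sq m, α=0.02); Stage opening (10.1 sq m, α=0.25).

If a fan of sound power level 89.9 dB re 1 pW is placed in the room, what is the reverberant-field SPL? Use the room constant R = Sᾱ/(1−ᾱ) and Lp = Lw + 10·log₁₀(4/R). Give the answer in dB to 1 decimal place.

Σ(Sᵢαᵢ) = 220×0.78 + 13.1×0.05 + 552.8×0.36 + 220×0.02 + 10.1×0.25 = 378.188; total area S = 1016.0 sq m.
ᾱ = 378.188/1016.0 = 0.3722; R = Sᾱ/(1−ᾱ) = 378.188/(1−0.3722) = 602.402 sq m.
Lp = Lw + 10 log₁₀(4/R) = 89.9 -21.78 = 68.1 dB.

68.1 dB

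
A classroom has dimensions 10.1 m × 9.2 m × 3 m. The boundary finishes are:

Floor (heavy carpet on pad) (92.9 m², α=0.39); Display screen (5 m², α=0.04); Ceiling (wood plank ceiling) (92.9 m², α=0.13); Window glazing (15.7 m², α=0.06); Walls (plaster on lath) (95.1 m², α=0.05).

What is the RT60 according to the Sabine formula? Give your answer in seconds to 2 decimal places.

Total absorption A = 92.9·0.39 + 5·0.04 + 92.9·0.13 + 15.7·0.06 + 95.1·0.05
  = 36.231 + 0.200 + 12.077 + 0.942 + 4.755 = 54.205 m² sabins.
V = 10.1·9.2·3 = 278.76 m³.
T = 0.161 V/A = 0.161·278.76/54.205 = 0.83 s.

0.83 sec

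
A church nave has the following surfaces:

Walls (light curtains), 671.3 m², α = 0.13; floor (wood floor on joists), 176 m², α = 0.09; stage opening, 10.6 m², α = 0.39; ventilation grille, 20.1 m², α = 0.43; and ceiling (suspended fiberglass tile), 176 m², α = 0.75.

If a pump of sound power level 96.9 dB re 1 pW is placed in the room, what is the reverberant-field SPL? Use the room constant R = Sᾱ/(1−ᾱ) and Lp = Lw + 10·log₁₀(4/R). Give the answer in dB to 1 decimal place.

77.8 dB

A = 247.886 sabins; S = 1054.0 m².
ᾱ = 0.2352, so room constant R = A/(1−ᾱ) = 324.119 m².
Lp = 96.9 + 10·log₁₀(4/324.119) = 96.9 + (-19.09) = 77.8 dB.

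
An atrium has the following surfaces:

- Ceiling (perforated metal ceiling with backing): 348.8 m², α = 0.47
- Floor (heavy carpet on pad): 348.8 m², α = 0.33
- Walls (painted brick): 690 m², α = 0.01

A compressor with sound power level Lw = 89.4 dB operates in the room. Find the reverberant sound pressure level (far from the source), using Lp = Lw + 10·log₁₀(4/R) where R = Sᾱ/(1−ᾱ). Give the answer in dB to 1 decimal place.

Σ(Sᵢαᵢ) = 348.8·0.47 + 348.8·0.33 + 690·0.01 = 285.940; total area S = 1387.6 m².
ᾱ = 0.2061, so room constant R = A/(1−ᾱ) = 360.171 m².
Lp = Lw + 10 log₁₀(4/R) = 89.4 -19.54 = 69.9 dB.

69.9 dB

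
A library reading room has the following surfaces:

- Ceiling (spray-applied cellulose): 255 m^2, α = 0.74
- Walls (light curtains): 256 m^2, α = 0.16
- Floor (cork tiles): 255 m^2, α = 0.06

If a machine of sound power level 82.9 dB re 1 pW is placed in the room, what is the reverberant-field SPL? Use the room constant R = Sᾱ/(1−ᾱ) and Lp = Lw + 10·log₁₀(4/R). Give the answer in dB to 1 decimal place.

63.4 dB

A = 244.960 sabins; S = 766.0 m^2.
ᾱ = 0.3198, so room constant R = A/(1−ᾱ) = 360.129 m^2.
Lp = Lw + 10 log₁₀(4/R) = 82.9 -19.54 = 63.4 dB.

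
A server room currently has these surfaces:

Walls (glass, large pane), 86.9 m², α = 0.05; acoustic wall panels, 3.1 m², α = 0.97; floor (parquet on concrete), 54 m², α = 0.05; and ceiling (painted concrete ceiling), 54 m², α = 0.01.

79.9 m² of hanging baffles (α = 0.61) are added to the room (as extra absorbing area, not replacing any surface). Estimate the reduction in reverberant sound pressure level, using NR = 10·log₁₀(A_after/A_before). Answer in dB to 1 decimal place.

Total absorption A_before = 86.9·0.05 + 3.1·0.97 + 54·0.05 + 54·0.01
  = 4.345 + 3.007 + 2.700 + 0.540 = 10.592 m² sabins.
Treatment contributes 79.9·0.61 = 48.739 sabins.
A_after = 10.592 + 48.739 = 59.331 sabins.
NR = 10·log₁₀(59.331/10.592) = 7.5 dB.

7.5 dB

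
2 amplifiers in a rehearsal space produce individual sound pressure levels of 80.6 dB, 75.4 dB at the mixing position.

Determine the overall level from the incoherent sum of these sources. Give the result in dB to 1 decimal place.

Σ 10^(Lᵢ/10) = 1.495e+08.
Combined level = 10 log₁₀(1.495e+08) = 81.7 dB.

81.7 dB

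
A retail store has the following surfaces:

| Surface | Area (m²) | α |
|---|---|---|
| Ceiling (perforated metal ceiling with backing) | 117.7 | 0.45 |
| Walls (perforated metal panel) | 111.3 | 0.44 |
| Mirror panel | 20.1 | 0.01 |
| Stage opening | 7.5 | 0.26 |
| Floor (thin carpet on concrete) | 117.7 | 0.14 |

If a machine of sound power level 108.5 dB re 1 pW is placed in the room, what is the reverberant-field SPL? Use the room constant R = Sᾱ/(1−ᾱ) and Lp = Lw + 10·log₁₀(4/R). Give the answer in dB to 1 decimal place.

A = 120.566 sabins; S = 374.3 m².
ᾱ = 120.566/374.3 = 0.3221; R = Sᾱ/(1−ᾱ) = 120.566/(1−0.3221) = 177.852 m².
Lp = Lw + 10 log₁₀(4/R) = 108.5 -16.48 = 92.0 dB.

92.0 dB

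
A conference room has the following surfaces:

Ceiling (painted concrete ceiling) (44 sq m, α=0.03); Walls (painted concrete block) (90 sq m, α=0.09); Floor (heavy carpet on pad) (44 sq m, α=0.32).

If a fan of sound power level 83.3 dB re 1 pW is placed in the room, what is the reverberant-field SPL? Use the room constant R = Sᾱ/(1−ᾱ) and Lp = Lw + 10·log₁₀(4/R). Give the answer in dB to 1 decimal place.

Σ(Sᵢαᵢ) = 44·0.03 + 90·0.09 + 44·0.32 = 23.500; total area S = 178.0 sq m.
ᾱ = 0.1320, so room constant R = A/(1−ᾱ) = 27.074 sq m.
Lp = 83.3 + 10·log₁₀(4/27.074) = 83.3 + (-8.30) = 75.0 dB.

75.0 dB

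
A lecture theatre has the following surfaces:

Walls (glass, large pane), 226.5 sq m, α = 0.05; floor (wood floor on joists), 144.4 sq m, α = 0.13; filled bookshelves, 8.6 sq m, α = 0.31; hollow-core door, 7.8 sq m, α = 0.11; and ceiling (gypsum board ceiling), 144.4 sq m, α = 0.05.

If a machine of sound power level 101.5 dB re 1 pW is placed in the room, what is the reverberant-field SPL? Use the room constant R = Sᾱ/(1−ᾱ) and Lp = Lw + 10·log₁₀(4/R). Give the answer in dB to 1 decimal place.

91.1 dB

Σ(Sᵢαᵢ) = 226.5·0.05 + 144.4·0.13 + 8.6·0.31 + 7.8·0.11 + 144.4·0.05 = 40.841; total area S = 531.7 sq m.
ᾱ = 40.841/531.7 = 0.0768; R = Sᾱ/(1−ᾱ) = 40.841/(1−0.0768) = 44.239 sq m.
Lp = 101.5 + 10·log₁₀(4/44.239) = 101.5 + (-10.44) = 91.1 dB.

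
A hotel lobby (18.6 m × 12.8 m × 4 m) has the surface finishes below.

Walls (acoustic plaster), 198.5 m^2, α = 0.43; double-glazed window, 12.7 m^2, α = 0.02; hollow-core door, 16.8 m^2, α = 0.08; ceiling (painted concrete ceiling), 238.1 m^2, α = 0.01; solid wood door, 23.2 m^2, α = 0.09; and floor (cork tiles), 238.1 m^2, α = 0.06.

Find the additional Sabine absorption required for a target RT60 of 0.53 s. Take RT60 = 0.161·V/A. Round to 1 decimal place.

183.6 sabins

Total absorption A₁ = 198.5·0.43 + 12.7·0.02 + 16.8·0.08 + 238.1·0.01 + 23.2·0.09 + 238.1·0.06
  = 85.355 + 0.254 + 1.344 + 2.381 + 2.088 + 14.286 = 105.708 m^2 sabins.
Target A₂ = 0.161·952.32/0.53 = 289.290 sabins (V = 952.32 m³).
ΔA = A₂ − A₁ = 289.290 − 105.708 = 183.6 sabins.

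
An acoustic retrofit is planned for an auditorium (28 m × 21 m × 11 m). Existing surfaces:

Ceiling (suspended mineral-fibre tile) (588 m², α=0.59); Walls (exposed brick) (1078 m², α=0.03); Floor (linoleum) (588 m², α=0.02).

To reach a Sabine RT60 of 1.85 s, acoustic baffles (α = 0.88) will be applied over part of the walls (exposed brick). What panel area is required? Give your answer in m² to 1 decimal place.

Summing Sᵢαᵢ: 346.920 + 32.340 + 11.760 → A₁ = 391.020 sabins.
V = 6468 m³. Target absorption A₂ = 0.161 × 6468 / 1.85 = 562.891 sabins.
ΔA needed = 562.891 − 391.020 = 171.871 sabins.
Net gain per m²: Δα = 0.88 − 0.03 = 0.85.
Area = ΔA/Δα = 171.871/0.85 = 202.2 m².

202.2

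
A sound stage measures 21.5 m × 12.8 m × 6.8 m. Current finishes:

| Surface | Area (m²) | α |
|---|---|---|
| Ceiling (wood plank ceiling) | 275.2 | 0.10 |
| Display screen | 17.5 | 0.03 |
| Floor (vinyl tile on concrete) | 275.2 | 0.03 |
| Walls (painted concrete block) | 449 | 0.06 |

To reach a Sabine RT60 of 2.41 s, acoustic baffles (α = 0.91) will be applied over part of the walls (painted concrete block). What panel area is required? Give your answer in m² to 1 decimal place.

A₁ = Σ Sᵢαᵢ = 275.2*0.10 + 17.5*0.03 + 275.2*0.03 + 449*0.06 = 63.241 sabins.
Required A₂ = 0.161·1871.36/2.41 = 125.016 sabins.
ΔA needed = 125.016 − 63.241 = 61.775 sabins.
Each m² of panel replacing the walls (painted concrete block) adds (0.91 − 0.06) = 0.85 sabins.
Panel area = 61.775 / 0.85 = 72.7 m².

72.7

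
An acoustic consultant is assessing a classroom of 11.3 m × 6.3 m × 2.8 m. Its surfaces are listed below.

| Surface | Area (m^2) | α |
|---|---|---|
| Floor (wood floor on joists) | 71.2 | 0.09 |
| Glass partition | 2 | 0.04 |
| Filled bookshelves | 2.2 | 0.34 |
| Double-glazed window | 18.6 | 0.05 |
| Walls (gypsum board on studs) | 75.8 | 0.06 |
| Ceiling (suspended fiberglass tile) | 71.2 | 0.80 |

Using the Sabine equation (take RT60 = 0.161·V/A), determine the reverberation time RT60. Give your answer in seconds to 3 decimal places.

Summing Sᵢαᵢ: 6.408 + 0.080 + 0.748 + 0.930 + 4.548 + 56.960 → A = 69.674 sabins.
V = 11.3·6.3·2.8 = 199.332 m³.
T = 0.161 V/A = 0.161·199.332/69.674 = 0.461 s.

0.461 sec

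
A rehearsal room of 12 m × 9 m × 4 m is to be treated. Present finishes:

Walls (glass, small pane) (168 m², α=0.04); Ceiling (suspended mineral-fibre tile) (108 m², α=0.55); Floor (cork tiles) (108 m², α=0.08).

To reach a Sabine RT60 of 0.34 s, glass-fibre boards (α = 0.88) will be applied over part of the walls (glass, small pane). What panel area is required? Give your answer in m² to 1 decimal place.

Summing Sᵢαᵢ: 6.720 + 59.400 + 8.640 → A₁ = 74.760 sabins.
V = 432 m³. Target absorption A₂ = 0.161 × 432 / 0.34 = 204.565 sabins.
ΔA needed = 204.565 − 74.760 = 129.805 sabins.
Each m² of panel replacing the walls (glass, small pane) adds (0.88 − 0.04) = 0.84 sabins.
Panel area = 129.805 / 0.84 = 154.5 m².

154.5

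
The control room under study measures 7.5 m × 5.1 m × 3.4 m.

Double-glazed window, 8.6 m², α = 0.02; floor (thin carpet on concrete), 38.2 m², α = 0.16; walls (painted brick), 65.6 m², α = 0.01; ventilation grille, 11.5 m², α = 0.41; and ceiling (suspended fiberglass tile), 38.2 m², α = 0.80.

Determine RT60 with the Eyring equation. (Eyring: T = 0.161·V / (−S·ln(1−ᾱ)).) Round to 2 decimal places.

S = Σ Sᵢ = 162.1 m².
Σ(Sᵢαᵢ) = 8.6·0.02 + 38.2·0.16 + 65.6·0.01 + 11.5·0.41 + 38.2·0.80 = 42.215.
ᾱ = 42.215 / 162.1 = 0.2604.
Eyring denominator: −S ln(1−ᾱ) = 48.897.
V = 7.5 × 5.1 × 3.4 = 130.05 m³.
T = 0.161·V/[−S·ln(1−ᾱ)] = 0.161·130.05/48.897 = 0.43 s.

0.43 s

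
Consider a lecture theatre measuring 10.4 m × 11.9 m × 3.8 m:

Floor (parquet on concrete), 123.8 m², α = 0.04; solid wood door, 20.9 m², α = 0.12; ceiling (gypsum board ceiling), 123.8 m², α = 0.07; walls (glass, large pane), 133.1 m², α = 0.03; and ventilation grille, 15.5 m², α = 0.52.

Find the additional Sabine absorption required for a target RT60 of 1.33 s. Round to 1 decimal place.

Total absorption A₁ = 123.8*0.04 + 20.9*0.12 + 123.8*0.07 + 133.1*0.03 + 15.5*0.52
  = 4.952 + 2.508 + 8.666 + 3.993 + 8.060 = 28.179 m² sabins.
For T = 1.33 s, need A₂ = 0.161·V/T = 0.161·470.288/1.33 = 56.930 sabins.
Shortfall: 56.930 − 28.179 = 28.8 sabins.

28.8 sabins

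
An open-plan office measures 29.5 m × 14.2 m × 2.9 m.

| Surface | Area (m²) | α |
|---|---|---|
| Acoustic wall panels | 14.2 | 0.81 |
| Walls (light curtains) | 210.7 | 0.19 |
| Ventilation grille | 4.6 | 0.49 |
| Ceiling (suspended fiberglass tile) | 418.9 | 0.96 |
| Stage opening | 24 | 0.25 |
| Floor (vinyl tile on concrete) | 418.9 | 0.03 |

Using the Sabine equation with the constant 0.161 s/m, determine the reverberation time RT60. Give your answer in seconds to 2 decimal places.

Equivalent absorption area: A = 14.2*0.81 + 210.7*0.19 + 4.6*0.49 + 418.9*0.96 + 24*0.25 + 418.9*0.03 = 474.500 m².
Room volume: 1214.81 m³.
Sabine: RT60 = 0.161 × 1214.81 / 474.500 = 0.41 s.

0.41 s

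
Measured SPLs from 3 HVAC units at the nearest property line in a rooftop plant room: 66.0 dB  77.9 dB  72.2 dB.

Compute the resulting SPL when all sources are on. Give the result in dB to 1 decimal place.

79.2 dB

Converting to relative power and adding: 10^(66.0/10) + 10^(77.9/10) + 10^(72.2/10) = 8.224e+07.
L_total = 10·log₁₀(8.224e+07) = 79.2 dB.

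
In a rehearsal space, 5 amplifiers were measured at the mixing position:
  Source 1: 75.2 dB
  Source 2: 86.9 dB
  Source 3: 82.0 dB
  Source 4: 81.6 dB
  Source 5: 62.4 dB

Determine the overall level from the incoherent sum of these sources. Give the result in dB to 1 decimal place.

Converting to relative power and adding: 10^(75.2/10) + 10^(86.9/10) + 10^(82.0/10) + 10^(81.6/10) + 10^(62.4/10) = 8.277e+08.
Back to dB: 10·log₁₀ Σ = 89.2 dB.

89.2 dB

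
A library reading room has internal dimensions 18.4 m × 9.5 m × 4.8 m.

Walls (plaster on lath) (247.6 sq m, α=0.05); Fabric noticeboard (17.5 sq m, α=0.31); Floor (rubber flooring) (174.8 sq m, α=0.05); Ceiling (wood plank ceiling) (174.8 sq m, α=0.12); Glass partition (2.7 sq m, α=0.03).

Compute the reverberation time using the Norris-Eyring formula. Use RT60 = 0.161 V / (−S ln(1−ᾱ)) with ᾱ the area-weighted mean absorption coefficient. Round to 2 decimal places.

S = Σ Sᵢ = 617.4 sq m.
Σ(Sᵢαᵢ) = 247.6·0.05 + 17.5·0.31 + 174.8·0.05 + 174.8·0.12 + 2.7·0.03 = 47.602.
ᾱ = 47.602 / 617.4 = 0.0771.
Eyring denominator: −S ln(1−ᾱ) = 49.537.
V = 18.4 × 9.5 × 4.8 = 839.04 m³.
T = 0.161·V/[−S·ln(1−ᾱ)] = 0.161·839.04/49.537 = 2.73 s.

2.73 seconds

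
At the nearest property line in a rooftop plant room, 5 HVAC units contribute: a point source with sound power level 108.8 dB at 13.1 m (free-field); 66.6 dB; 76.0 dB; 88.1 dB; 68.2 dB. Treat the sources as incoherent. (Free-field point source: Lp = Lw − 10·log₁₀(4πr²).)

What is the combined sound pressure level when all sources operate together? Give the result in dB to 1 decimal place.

88.6 dB

Source at 13.1 m: Lp = 108.8 − 10·log₁₀(4π·13.1²) = 108.8 − 10·log₁₀(2156.515) = 75.5 dB.
Σ 10^(Lᵢ/10) = 7.321e+08.
L_total = 10·log₁₀(7.321e+08) = 88.6 dB.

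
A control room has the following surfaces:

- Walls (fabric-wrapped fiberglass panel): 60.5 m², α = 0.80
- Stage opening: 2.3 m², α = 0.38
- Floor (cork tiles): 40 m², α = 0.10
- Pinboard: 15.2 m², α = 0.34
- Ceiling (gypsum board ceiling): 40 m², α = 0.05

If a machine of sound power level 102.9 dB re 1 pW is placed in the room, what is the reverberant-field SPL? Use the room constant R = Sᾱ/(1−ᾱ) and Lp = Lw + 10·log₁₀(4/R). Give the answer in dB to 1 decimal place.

A = 60.442 sabins; S = 158.0 m².
ᾱ = 0.3825, so room constant R = A/(1−ᾱ) = 97.882 m².
Lp = Lw + 10 log₁₀(4/R) = 102.9 -13.89 = 89.0 dB.

89.0 dB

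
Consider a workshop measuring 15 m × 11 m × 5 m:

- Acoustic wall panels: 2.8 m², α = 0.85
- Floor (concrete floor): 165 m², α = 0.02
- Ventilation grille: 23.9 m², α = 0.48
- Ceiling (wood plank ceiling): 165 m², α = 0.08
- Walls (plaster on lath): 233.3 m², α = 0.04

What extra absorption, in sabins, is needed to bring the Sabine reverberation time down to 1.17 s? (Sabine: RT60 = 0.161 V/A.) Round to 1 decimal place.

Summing Sᵢαᵢ: 2.380 + 3.300 + 11.472 + 13.200 + 9.332 → A₁ = 39.684 sabins.
For T = 1.17 s, need A₂ = 0.161·V/T = 0.161·825/1.17 = 113.526 sabins.
ΔA = A₂ − A₁ = 113.526 − 39.684 = 73.8 sabins.

73.8 sabins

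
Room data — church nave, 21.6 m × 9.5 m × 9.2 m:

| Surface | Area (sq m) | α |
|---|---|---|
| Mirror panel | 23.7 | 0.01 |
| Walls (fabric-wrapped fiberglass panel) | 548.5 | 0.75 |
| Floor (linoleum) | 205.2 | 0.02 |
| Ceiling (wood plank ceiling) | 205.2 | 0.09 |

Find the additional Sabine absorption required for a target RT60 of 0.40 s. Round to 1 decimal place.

325.7 sabins

Total absorption A₁ = 23.7*0.01 + 548.5*0.75 + 205.2*0.02 + 205.2*0.09
  = 0.237 + 411.375 + 4.104 + 18.468 = 434.184 sq m sabins.
V = 1887.84 m³. Required absorption A₂ = 0.161 × 1887.84 / 0.40 = 759.856 sabins.
Shortfall: 759.856 − 434.184 = 325.7 sabins.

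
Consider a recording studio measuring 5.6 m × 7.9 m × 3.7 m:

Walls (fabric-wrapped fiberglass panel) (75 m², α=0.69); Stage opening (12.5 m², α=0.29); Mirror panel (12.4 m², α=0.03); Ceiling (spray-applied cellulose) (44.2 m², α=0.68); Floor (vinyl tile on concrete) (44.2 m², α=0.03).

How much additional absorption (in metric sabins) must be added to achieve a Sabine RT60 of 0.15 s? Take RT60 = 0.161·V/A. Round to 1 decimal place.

88.6 sabins

Equivalent absorption area: A₁ = 75×0.69 + 12.5×0.29 + 12.4×0.03 + 44.2×0.68 + 44.2×0.03 = 87.129 m².
V = 163.688 m³. Required absorption A₂ = 0.161 × 163.688 / 0.15 = 175.692 sabins.
ΔA = A₂ − A₁ = 175.692 − 87.129 = 88.6 sabins.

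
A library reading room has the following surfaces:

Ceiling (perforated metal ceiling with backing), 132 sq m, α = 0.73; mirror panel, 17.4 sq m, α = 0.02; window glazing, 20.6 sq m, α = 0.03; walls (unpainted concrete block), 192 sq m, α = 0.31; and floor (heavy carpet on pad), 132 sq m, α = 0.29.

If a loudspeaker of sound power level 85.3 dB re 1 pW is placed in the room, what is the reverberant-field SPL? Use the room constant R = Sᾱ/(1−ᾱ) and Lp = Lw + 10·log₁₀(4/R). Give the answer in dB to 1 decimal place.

Σ(Sᵢαᵢ) = 132×0.73 + 17.4×0.02 + 20.6×0.03 + 192×0.31 + 132×0.29 = 195.126; total area S = 494.0 sq m.
ᾱ = 0.3950, so room constant R = A/(1−ᾱ) = 322.522 sq m.
Lp = Lw + 10 log₁₀(4/R) = 85.3 -19.06 = 66.2 dB.

66.2 dB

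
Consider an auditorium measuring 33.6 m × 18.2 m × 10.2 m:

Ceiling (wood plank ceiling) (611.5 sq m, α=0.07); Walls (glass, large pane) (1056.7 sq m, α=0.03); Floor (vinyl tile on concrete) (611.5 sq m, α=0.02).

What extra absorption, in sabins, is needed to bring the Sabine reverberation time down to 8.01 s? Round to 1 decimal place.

38.6 sabins

Equivalent absorption area: A₁ = 611.5·0.07 + 1056.7·0.03 + 611.5·0.02 = 86.736 sq m.
For T = 8.01 s, need A₂ = 0.161·V/T = 0.161·6237.504/8.01 = 125.373 sabins.
Additional absorption ΔA = 125.373 − 86.736 = 38.6 sabins.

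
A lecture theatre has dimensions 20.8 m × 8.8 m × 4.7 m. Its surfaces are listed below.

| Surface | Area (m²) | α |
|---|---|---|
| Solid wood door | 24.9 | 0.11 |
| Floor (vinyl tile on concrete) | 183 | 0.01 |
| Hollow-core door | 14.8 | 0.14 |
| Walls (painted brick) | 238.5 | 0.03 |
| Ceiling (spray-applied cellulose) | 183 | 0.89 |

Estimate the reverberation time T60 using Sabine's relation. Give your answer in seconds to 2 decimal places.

Equivalent absorption area: A = 24.9*0.11 + 183*0.01 + 14.8*0.14 + 238.5*0.03 + 183*0.89 = 176.666 m².
Volume V = 20.8 × 8.8 × 4.7 = 860.288 m³.
Sabine: RT60 = 0.161 × 860.288 / 176.666 = 0.78 s.

0.78 sec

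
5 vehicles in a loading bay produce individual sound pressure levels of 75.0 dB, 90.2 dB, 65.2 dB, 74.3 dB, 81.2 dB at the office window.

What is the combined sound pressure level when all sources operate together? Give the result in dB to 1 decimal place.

Sum in the linear (power) domain: Σ 10^(Lᵢ/10) = 10^(75.0/10) + 10^(90.2/10) + 10^(65.2/10) + 10^(74.3/10) + 10^(81.2/10) = 1.241e+09.
L_total = 10·log₁₀(1.241e+09) = 90.9 dB.

90.9 dB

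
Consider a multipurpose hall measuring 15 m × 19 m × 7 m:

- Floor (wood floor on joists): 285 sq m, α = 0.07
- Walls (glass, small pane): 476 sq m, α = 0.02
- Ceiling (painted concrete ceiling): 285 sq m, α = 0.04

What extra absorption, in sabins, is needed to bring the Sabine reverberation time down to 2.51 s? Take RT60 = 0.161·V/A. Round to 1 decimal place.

87.1 sabins

Summing Sᵢαᵢ: 19.950 + 9.520 + 11.400 → A₁ = 40.870 sabins.
For T = 2.51 s, need A₂ = 0.161·V/T = 0.161·1995/2.51 = 127.966 sabins.
ΔA = A₂ − A₁ = 127.966 − 40.870 = 87.1 sabins.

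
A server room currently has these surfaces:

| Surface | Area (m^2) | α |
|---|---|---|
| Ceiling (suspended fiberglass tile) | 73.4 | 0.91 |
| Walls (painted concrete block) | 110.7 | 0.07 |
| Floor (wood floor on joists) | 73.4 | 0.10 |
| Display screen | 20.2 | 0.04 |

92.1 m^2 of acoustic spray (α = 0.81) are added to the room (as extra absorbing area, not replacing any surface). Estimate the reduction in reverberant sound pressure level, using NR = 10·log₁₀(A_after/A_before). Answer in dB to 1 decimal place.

Equivalent absorption area: A_before = 73.4×0.91 + 110.7×0.07 + 73.4×0.10 + 20.2×0.04 = 82.691 m^2.
Treatment contributes 92.1·0.81 = 74.601 sabins.
New total A_after = 157.292 sabins.
NR = 10·log₁₀(157.292/82.691) = 2.8 dB.

2.8 dB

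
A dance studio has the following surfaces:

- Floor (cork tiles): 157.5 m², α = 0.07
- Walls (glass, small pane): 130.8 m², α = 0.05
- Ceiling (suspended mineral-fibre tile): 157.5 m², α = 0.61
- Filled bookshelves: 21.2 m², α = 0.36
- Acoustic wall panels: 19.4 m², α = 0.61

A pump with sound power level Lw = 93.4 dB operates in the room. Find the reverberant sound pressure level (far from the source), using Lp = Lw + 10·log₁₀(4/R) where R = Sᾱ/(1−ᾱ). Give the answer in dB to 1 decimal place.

76.8 dB

Σ(Sᵢαᵢ) = 157.5·0.07 + 130.8·0.05 + 157.5·0.61 + 21.2·0.36 + 19.4·0.61 = 133.106; total area S = 486.4 m².
ᾱ = 133.106/486.4 = 0.2737; R = Sᾱ/(1−ᾱ) = 133.106/(1−0.2737) = 183.266 m².
Lp = 93.4 + 10·log₁₀(4/183.266) = 93.4 + (-16.61) = 76.8 dB.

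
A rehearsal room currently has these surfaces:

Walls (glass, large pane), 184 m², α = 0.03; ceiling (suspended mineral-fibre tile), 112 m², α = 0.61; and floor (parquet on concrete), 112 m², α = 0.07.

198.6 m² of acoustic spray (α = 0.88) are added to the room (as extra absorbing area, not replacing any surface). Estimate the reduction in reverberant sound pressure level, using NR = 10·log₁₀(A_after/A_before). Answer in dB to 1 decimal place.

5.0 dB

Summing Sᵢαᵢ: 5.520 + 68.320 + 7.840 → A_before = 81.680 sabins.
Added absorption = 198.6 × 0.88 = 174.768 sabins.
New total A_after = 256.448 sabins.
NR = 10·log₁₀(256.448/81.680) = 5.0 dB.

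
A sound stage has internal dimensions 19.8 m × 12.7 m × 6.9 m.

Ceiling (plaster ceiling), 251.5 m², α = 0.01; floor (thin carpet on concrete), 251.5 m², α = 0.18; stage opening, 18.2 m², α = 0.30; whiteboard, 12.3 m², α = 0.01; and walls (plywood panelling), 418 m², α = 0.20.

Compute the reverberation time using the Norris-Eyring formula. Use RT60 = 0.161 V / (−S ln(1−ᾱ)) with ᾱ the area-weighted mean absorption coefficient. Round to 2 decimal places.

1.89 s

S = Σ Sᵢ = 951.5 m².
Absorption A = 251.5×0.01 + 251.5×0.18 + 18.2×0.30 + 12.3×0.01 + 418×0.20 = 136.968 sabins.
ᾱ = 136.968 / 951.5 = 0.1439.
−S·ln(1−ᾱ) = −951.5 × ln(1 − 0.1439) = 147.833.
V = 19.8 × 12.7 × 6.9 = 1735.074 m³.
RT60 = 0.161 × 1735.074 / 147.833 = 1.89 s.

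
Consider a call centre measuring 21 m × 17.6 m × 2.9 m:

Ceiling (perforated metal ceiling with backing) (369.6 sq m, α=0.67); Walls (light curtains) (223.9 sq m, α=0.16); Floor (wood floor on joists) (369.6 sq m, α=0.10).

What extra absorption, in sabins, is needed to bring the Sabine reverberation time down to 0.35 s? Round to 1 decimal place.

172.6 sabins

A₁ = Σ Sᵢαᵢ = 369.6*0.67 + 223.9*0.16 + 369.6*0.10 = 320.416 sabins.
Target A₂ = 0.161·1071.84/0.35 = 493.046 sabins (V = 1071.84 m³).
ΔA = A₂ − A₁ = 493.046 − 320.416 = 172.6 sabins.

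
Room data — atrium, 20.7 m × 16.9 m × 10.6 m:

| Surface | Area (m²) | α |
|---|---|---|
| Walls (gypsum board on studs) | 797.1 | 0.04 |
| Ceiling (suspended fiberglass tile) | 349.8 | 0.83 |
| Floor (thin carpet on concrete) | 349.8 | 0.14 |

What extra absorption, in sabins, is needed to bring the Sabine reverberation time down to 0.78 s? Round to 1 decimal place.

394.2 sabins

Equivalent absorption area: A₁ = 797.1×0.04 + 349.8×0.83 + 349.8×0.14 = 371.190 m².
For T = 0.78 s, need A₂ = 0.161·V/T = 0.161·3708.198/0.78 = 765.410 sabins.
Shortfall: 765.410 − 371.190 = 394.2 sabins.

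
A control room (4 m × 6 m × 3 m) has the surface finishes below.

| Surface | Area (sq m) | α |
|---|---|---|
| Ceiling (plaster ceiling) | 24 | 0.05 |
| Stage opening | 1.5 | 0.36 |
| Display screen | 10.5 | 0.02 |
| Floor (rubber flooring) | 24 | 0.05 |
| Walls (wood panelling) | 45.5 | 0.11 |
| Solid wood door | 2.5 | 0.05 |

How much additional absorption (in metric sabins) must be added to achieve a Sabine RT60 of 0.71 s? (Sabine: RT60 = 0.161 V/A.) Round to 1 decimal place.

8.0 sabins

A₁ = Σ Sᵢαᵢ = 24×0.05 + 1.5×0.36 + 10.5×0.02 + 24×0.05 + 45.5×0.11 + 2.5×0.05 = 8.280 sabins.
V = 72 m³. Required absorption A₂ = 0.161 × 72 / 0.71 = 16.327 sabins.
Shortfall: 16.327 − 8.280 = 8.0 sabins.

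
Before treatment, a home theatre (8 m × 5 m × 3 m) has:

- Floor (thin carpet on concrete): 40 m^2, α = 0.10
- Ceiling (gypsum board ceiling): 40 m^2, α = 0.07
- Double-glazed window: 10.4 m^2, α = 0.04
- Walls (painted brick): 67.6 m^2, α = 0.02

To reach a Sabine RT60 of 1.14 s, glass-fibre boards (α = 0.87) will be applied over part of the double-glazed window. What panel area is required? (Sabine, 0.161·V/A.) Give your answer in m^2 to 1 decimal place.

10.1

Equivalent absorption area: A₁ = 40*0.10 + 40*0.07 + 10.4*0.04 + 67.6*0.02 = 8.568 m^2.
Required A₂ = 0.161·120/1.14 = 16.947 sabins.
ΔA needed = 16.947 − 8.568 = 8.379 sabins.
Net gain per m^2: Δα = 0.87 − 0.04 = 0.83.
Area = ΔA/Δα = 8.379/0.83 = 10.1 m^2.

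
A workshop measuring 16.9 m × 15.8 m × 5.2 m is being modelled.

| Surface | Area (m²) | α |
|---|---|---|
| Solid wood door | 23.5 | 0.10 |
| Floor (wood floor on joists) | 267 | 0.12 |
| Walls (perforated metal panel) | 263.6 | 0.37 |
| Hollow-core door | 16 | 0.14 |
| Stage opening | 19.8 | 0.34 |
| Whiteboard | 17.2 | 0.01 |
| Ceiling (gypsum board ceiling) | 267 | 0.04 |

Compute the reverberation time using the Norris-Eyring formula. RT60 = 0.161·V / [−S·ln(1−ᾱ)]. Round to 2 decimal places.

Total surface area S = 23.5 + 267 + 263.6 + 16 + 19.8 + 17.2 + 267 = 874.1 m².
Σ(Sᵢαᵢ) = 23.5·0.10 + 267·0.12 + 263.6·0.37 + 16·0.14 + 19.8·0.34 + 17.2·0.01 + 267·0.04 = 151.746.
ᾱ = 151.746 / 874.1 = 0.1736.
Eyring denominator: −S ln(1−ᾱ) = 166.670.
V = 16.9 × 15.8 × 5.2 = 1388.504 m³.
T = 0.161·V/[−S·ln(1−ᾱ)] = 0.161·1388.504/166.670 = 1.34 s.

1.34 seconds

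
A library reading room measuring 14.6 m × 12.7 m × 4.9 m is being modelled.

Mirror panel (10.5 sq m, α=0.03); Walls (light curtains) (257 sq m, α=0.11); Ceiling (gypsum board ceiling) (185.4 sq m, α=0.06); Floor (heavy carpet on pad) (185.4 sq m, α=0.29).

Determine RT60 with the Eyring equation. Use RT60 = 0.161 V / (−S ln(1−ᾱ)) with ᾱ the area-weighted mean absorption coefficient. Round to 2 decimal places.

1.45 sec

Total surface area S = 10.5 + 257 + 185.4 + 185.4 = 638.3 sq m.
Σ(Sᵢαᵢ) = 10.5·0.03 + 257·0.11 + 185.4·0.06 + 185.4·0.29 = 93.475.
ᾱ = 93.475 / 638.3 = 0.1464.
−S·ln(1−ᾱ) = −638.3 × ln(1 − 0.1464) = 101.038.
V = 14.6 × 12.7 × 4.9 = 908.558 m³.
T = 0.161·V/[−S·ln(1−ᾱ)] = 0.161·908.558/101.038 = 1.45 s.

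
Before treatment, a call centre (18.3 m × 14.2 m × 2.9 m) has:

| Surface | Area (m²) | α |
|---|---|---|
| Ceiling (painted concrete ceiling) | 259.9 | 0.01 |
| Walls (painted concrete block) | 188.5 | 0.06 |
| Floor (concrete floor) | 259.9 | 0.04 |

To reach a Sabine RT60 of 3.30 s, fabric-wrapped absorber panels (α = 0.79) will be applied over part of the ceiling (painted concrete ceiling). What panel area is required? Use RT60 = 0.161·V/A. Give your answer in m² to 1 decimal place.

Total absorption A₁ = 259.9*0.01 + 188.5*0.06 + 259.9*0.04
  = 2.599 + 11.310 + 10.396 = 24.305 m² sabins.
V = 753.594 m³. Target absorption A₂ = 0.161 × 753.594 / 3.30 = 36.766 sabins.
ΔA needed = 36.766 − 24.305 = 12.461 sabins.
Each m² of panel replacing the ceiling (painted concrete ceiling) adds (0.79 − 0.01) = 0.78 sabins.
Area = ΔA/Δα = 12.461/0.78 = 16.0 m².

16.0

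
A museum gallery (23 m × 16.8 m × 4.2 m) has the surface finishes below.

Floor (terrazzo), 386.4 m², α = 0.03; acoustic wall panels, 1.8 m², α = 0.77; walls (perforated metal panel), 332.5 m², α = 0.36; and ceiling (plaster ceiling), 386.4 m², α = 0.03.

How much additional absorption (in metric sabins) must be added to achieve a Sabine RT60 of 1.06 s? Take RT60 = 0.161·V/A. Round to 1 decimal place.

Summing Sᵢαᵢ: 11.592 + 1.386 + 119.700 + 11.592 → A₁ = 144.270 sabins.
V = 1622.88 m³. Required absorption A₂ = 0.161 × 1622.88 / 1.06 = 246.494 sabins.
ΔA = A₂ − A₁ = 246.494 − 144.270 = 102.2 sabins.

102.2 sabins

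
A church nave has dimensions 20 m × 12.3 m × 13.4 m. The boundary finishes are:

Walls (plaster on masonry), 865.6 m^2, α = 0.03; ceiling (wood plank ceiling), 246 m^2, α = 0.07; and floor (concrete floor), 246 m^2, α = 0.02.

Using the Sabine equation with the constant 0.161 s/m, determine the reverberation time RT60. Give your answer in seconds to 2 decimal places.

Equivalent absorption area: A = 865.6*0.03 + 246*0.07 + 246*0.02 = 48.108 m^2.
Volume V = 20 × 12.3 × 13.4 = 3296.4 m³.
Sabine: RT60 = 0.161 × 3296.4 / 48.108 = 11.03 s.

11.03 s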